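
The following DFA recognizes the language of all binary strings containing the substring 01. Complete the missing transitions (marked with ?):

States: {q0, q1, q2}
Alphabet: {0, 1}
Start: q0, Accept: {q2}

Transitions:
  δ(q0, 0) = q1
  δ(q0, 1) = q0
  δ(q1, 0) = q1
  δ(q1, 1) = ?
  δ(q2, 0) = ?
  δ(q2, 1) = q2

What each state remembers (consistent with the given transitions and accept states):
  q0: 01 not seen yet and the last symbol was not 0
  q1: 01 not seen yet and the last symbol was 0
  q2: the substring 01 has already been seen
Filling in the missing entries:
  δ(q1, 1): in q1 (01 not seen yet and the last symbol was 0), after reading 1 we have: the substring 01 has already been seen → q2
  δ(q2, 0): in q2 (the substring 01 has already been seen), after reading 0 we have: the substring 01 has already been seen → q2

Final answer: δ(q1, 1) = q2; δ(q2, 0) = q2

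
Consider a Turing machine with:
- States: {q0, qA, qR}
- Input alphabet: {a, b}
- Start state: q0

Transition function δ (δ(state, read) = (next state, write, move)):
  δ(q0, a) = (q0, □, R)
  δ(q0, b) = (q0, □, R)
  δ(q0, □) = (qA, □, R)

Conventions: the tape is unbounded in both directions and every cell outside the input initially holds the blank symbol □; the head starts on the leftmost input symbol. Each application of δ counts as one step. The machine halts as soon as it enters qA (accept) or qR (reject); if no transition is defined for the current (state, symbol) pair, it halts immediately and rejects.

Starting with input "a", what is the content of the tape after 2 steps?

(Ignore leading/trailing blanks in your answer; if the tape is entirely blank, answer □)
Step 0: [q0]a (head at position 0)
Step 1: δ(q0, a) = (q0, □, R)  ⊢  □[q0]□ (head at position 1)
Step 2: δ(q0, □) = (qA, □, R)  ⊢  □□[qA]□ (head at position 2)
Tape after 2 steps (ignoring surrounding blanks): □

Final answer: Tape: □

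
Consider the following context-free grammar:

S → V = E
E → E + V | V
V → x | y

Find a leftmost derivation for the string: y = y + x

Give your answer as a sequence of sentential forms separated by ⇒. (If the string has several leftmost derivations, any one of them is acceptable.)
Start with S.
Step 1: the leftmost non-terminal is S; apply S → V = E:  V = E
Step 2: the leftmost non-terminal is V; apply V → y:  y = E
Step 3: the leftmost non-terminal is E; apply E → E + V:  y = E + V
Step 4: the leftmost non-terminal is E; apply E → V:  y = V + V
Step 5: the leftmost non-terminal is V; apply V → y:  y = y + V
Step 6: the leftmost non-terminal is V; apply V → x:  y = y + x

Final answer: S ⇒ V = E ⇒ y = E ⇒ y = E + V ⇒ y = V + V ⇒ y = y + V ⇒ y = y + x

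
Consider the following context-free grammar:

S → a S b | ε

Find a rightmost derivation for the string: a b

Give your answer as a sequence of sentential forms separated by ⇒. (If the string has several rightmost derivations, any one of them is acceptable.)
Start with S.
Step 1: the rightmost non-terminal is S; apply S → a S b:  a S b
Step 2: the rightmost non-terminal is S; apply S → ε:  a b

Final answer: S ⇒ a S b ⇒ a b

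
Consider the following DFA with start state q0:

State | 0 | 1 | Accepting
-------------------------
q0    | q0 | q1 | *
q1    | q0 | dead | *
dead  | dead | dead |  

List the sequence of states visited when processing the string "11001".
q0 → q1 → dead → dead → dead → dead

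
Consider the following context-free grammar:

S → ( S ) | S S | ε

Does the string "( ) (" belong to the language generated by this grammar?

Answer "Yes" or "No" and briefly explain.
Each production adds parentheses only in matched pairs (S → ( S )) or none at all, so every derived string has equally many '(' and ')'. The string ( ) ( has two '(' and one ')', so it cannot be derived.

Final answer: No - no valid derivation exists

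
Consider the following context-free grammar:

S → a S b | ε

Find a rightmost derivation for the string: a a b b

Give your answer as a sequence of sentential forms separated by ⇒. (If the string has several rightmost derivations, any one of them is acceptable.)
Start with S.
Step 1: the rightmost non-terminal is S; apply S → a S b:  a S b
Step 2: the rightmost non-terminal is S; apply S → a S b:  a a S b b
Step 3: the rightmost non-terminal is S; apply S → ε:  a a b b

Final answer: S ⇒ a S b ⇒ a a S b b ⇒ a a b b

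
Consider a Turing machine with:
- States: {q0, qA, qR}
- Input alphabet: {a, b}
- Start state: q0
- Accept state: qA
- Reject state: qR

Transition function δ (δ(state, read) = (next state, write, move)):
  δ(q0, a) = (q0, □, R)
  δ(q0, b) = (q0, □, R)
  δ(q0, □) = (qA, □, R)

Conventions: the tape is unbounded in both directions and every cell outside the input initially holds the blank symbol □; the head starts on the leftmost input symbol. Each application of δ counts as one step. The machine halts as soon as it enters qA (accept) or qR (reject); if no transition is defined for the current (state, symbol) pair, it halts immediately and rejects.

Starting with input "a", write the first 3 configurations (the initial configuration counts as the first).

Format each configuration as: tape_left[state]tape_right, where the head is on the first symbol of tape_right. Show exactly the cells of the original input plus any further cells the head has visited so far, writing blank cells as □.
Step 0: [q0]a (head at position 0)
Step 1: δ(q0, a) = (q0, □, R)  ⊢  □[q0]□ (head at position 1)
Step 2: δ(q0, □) = (qA, □, R)  ⊢  □□[qA]□ (head at position 2)

Final answer: [q0]a ⊢ □[q0]□ ⊢ □□[qA]□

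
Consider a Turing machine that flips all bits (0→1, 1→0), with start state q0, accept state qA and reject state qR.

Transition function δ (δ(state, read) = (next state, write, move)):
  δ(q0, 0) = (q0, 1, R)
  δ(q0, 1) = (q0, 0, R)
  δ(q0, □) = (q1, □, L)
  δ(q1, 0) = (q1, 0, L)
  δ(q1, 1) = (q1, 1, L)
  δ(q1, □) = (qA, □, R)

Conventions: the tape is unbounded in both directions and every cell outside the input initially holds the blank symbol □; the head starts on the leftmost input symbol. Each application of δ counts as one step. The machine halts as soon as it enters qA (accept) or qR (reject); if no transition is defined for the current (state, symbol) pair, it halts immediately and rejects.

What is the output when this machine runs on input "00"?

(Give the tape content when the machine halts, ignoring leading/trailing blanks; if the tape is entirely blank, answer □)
Step 0: [q0]00 (head at position 0)
Step 1: δ(q0, 0) = (q0, 1, R)  ⊢  1[q0]0 (head at position 1)
Step 2: δ(q0, 0) = (q0, 1, R)  ⊢  11[q0]□ (head at position 2)
Step 3: δ(q0, □) = (q1, □, L)  ⊢  1[q1]1□ (head at position 1)
Step 4: δ(q1, 1) = (q1, 1, L)  ⊢  [q1]11□ (head at position 0)
Step 5: δ(q1, 1) = (q1, 1, L)  ⊢  [q1]□11□ (head at position -1)
Step 6: δ(q1, □) = (qA, □, R)  ⊢  □[qA]11□ (head at position 0)
The machine is in qA, so it halts and accepts.
Tape content when halted (ignoring surrounding blanks): 11

Final answer: Output: 11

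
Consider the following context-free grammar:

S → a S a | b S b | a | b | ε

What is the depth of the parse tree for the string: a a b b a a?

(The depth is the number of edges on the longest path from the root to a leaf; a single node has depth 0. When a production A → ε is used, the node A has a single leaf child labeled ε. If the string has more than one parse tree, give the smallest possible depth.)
The string has even length 6, so its (unique) parse tree peels off matching outer symbols: S → a S a, S → a S a, S → b S b, and finally S → ε for the empty middle.
The S nodes are at depths 0..3; the ε leaf under the innermost S is at depth 4 (terminal leaves are at depths 1..3).
Depth = 4.

Final answer: 4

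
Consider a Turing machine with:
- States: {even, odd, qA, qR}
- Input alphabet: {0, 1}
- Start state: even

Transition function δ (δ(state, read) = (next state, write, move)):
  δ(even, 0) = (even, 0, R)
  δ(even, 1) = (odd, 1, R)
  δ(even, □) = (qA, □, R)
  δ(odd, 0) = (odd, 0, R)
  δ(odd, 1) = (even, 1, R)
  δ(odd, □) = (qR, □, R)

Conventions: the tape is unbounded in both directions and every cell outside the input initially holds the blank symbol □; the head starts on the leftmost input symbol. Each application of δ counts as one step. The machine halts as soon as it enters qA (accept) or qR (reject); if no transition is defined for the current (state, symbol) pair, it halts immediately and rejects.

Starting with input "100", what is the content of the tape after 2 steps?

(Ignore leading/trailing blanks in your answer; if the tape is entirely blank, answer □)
Step 0: [even]100 (head at position 0)
Step 1: δ(even, 1) = (odd, 1, R)  ⊢  1[odd]00 (head at position 1)
Step 2: δ(odd, 0) = (odd, 0, R)  ⊢  10[odd]0 (head at position 2)
Tape after 2 steps (ignoring surrounding blanks): 100

Final answer: Tape: 100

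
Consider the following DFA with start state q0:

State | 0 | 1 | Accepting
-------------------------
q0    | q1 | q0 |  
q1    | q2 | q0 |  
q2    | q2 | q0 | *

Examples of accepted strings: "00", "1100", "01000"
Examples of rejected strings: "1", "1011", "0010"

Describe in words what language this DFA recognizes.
binary strings ending with '00'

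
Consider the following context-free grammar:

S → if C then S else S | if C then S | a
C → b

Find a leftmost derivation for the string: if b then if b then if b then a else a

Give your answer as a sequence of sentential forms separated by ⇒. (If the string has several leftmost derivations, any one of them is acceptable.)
Start with S.
Step 1: the leftmost non-terminal is S; apply S → if C then S:  if C then S
Step 2: the leftmost non-terminal is C; apply C → b:  if b then S
Step 3: the leftmost non-terminal is S; apply S → if C then S:  if b then if C then S
Step 4: the leftmost non-terminal is C; apply C → b:  if b then if b then S
Step 5: the leftmost non-terminal is S; apply S → if C then S else S:  if b then if b then if C then S else S
Step 6: the leftmost non-terminal is C; apply C → b:  if b then if b then if b then S else S
Step 7: the leftmost non-terminal is S; apply S → a:  if b then if b then if b then a else S
Step 8: the leftmost non-terminal is S; apply S → a:  if b then if b then if b then a else a

Final answer: S ⇒ if C then S ⇒ if b then S ⇒ if b then if C then S ⇒ if b then if b then S ⇒ if b then if b then if C then S else S ⇒ if b then if b then if b then S else S ⇒ if b then if b then if b then a else S ⇒ if b then if b then if b then a else a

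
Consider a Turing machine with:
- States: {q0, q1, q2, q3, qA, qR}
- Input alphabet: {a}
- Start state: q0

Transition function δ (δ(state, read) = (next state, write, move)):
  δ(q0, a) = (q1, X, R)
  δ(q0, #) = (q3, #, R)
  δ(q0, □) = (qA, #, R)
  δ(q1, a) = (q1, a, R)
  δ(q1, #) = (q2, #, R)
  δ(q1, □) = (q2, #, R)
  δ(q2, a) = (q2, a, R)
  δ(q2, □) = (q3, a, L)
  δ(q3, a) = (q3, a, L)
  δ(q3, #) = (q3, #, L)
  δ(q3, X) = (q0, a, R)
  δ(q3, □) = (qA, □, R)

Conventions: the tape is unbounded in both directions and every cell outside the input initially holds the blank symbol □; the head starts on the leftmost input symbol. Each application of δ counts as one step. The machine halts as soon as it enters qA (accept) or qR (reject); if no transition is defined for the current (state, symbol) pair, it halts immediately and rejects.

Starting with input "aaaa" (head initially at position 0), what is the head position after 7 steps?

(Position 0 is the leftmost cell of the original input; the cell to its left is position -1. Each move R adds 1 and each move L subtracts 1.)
Step 0: [q0]aaaa (head at position 0)
Step 1: δ(q0, a) = (q1, X, R)  ⊢  X[q1]aaa (head at position 1)
Step 2: δ(q1, a) = (q1, a, R)  ⊢  Xa[q1]aa (head at position 2)
Step 3: δ(q1, a) = (q1, a, R)  ⊢  Xaa[q1]a (head at position 3)
Step 4: δ(q1, a) = (q1, a, R)  ⊢  Xaaa[q1]□ (head at position 4)
Step 5: δ(q1, □) = (q2, #, R)  ⊢  Xaaa#[q2]□ (head at position 5)
Step 6: δ(q2, □) = (q3, a, L)  ⊢  Xaaa[q3]#a (head at position 4)
Step 7: δ(q3, #) = (q3, #, L)  ⊢  Xaa[q3]a#a (head at position 3)
Head position after 7 steps: 3

Final answer: Position 3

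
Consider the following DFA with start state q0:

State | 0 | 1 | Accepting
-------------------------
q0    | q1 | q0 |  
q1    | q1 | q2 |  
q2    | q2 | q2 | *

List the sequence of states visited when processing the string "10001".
q0 → q0 → q1 → q1 → q1 → q2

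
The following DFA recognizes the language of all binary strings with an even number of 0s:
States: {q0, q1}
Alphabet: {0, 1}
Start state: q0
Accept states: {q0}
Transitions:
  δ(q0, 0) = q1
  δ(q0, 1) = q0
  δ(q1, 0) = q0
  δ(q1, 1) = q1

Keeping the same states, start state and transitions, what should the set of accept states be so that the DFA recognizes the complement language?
The DFA is complete (every state has a transition on every symbol), so the complement
is recognized by the same DFA with accepting and non-accepting states swapped.
Original accept states: {q0}
Complement accept states = All states - Original accept states
= {q0, q1} - {q0}
= {q1}
Complement language: strings with an ODD number of 0s

Final answer: {q1}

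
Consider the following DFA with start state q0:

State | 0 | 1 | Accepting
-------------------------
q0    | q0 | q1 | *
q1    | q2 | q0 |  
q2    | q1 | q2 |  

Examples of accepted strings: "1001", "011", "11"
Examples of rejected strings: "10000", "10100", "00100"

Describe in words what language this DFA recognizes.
binary numbers divisible by 3 (treating the string as a binary integer; leading zeros allowed, the empty string counts as 0)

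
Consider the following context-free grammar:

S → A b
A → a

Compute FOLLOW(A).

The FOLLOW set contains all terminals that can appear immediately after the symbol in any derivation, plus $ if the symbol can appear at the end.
A occurs only in S → A b, where it is immediately followed by the terminal b. So FOLLOW(A) = {b}.

Final answer: {b}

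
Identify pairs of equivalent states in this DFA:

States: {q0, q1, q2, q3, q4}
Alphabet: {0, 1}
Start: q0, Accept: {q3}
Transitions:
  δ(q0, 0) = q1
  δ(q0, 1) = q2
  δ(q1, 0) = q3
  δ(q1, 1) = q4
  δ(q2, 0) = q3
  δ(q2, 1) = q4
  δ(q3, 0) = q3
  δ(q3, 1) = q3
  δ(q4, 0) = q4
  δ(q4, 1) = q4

Using the table-filling algorithm:
Round 0 – mark pairs where exactly one state is accepting: (q0,q3), (q1,q3), (q2,q3), (q3,q4)
Round 1 – newly marked: (q0,q1) [on 0: q1 vs q3, already marked]; (q0,q2) [on 0: q1 vs q3, already marked]; (q1,q4) [on 0: q3 vs q4, already marked]; (q2,q4) [on 0: q3 vs q4, already marked]
Round 2 – newly marked: (q0,q4) [on 0: q1 vs q4, already marked]
No further pairs can be marked.
(q1, q2) unmarked: δ(q1,0)=q3, δ(q2,0)=q3; δ(q1,1)=q4, δ(q2,1)=q4 → equivalent
Equivalent pairs: (q1, q2)

Final answer: Equivalent pairs: (q1, q2)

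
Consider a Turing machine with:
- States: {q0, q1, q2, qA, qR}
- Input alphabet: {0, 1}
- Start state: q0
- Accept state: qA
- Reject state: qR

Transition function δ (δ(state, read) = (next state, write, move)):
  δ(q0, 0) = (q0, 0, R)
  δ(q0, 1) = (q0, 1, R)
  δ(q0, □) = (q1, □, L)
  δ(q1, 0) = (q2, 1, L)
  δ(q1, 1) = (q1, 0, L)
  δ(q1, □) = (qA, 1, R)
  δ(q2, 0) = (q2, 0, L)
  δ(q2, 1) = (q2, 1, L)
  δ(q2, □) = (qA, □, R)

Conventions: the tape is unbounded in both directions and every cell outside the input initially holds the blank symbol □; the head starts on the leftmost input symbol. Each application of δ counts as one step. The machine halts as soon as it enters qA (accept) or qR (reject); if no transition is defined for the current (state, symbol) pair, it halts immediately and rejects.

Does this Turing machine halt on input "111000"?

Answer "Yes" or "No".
Step 0: [q0]111000 (head at position 0)
Step 1: δ(q0, 1) = (q0, 1, R)  ⊢  1[q0]11000 (head at position 1)
Step 2: δ(q0, 1) = (q0, 1, R)  ⊢  11[q0]1000 (head at position 2)
Step 3: δ(q0, 1) = (q0, 1, R)  ⊢  111[q0]000 (head at position 3)
Step 4: δ(q0, 0) = (q0, 0, R)  ⊢  1110[q0]00 (head at position 4)
Step 5: δ(q0, 0) = (q0, 0, R)  ⊢  11100[q0]0 (head at position 5)
Step 6: δ(q0, 0) = (q0, 0, R)  ⊢  111000[q0]□ (head at position 6)
Step 7: δ(q0, □) = (q1, □, L)  ⊢  11100[q1]0□ (head at position 5)
Step 8: δ(q1, 0) = (q2, 1, L)  ⊢  1110[q2]01□ (head at position 4)
Step 9: δ(q2, 0) = (q2, 0, L)  ⊢  111[q2]001□ (head at position 3)
Step 10: δ(q2, 0) = (q2, 0, L)  ⊢  11[q2]1001□ (head at position 2)
Step 11: δ(q2, 1) = (q2, 1, L)  ⊢  1[q2]11001□ (head at position 1)
Step 12: δ(q2, 1) = (q2, 1, L)  ⊢  [q2]111001□ (head at position 0)
Step 13: δ(q2, 1) = (q2, 1, L)  ⊢  [q2]□111001□ (head at position -1)
Step 14: δ(q2, □) = (qA, □, R)  ⊢  □[qA]111001□ (head at position 0)
The machine is in qA, so it halts and accepts.
It halts after 14 steps.

Final answer: Yes - halts after 14 steps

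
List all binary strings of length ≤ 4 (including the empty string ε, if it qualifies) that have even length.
Checking every binary string of length 0 to 4:
  Length 0: accepted: ε | rejected: (none)
  Length 1: accepted: (none) | rejected: 0, 1
  Length 2: accepted: 00, 01, 10, 11 | rejected: (none)
  Length 3: accepted: (none) | rejected: 000, 001, 010, 011, 100, 101, 110, 111
  Length 4: accepted: 0000, 0001, 0010, 0011, 0100, 0101, 0110, 0111, 1000, 1001, 1010, 1011, 1100, 1101, 1110, 1111 | rejected: (none)
Total: 21 string(s).

Final answer: ε, 00, 01, 10, 11, 0000, 0001, 0010, 0011, 0100, 0101, 0110, 0111, 1000, 1001, 1010, 1011, 1100, 1101, 1110, 1111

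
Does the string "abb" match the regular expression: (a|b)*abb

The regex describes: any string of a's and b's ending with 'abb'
Yes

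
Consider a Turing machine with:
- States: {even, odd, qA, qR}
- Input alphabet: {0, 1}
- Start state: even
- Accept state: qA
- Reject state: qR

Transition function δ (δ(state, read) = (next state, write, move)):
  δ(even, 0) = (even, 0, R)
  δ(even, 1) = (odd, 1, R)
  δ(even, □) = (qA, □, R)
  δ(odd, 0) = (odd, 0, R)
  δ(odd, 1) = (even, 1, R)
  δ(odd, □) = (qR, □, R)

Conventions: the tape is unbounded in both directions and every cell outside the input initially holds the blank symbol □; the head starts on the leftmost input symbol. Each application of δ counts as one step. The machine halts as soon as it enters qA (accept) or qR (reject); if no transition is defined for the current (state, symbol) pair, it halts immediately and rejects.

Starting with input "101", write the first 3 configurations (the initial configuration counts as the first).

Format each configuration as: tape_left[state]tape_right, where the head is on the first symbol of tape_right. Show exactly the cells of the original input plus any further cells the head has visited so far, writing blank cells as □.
Step 0: [even]101 (head at position 0)
Step 1: δ(even, 1) = (odd, 1, R)  ⊢  1[odd]01 (head at position 1)
Step 2: δ(odd, 0) = (odd, 0, R)  ⊢  10[odd]1 (head at position 2)

Final answer: [even]101 ⊢ 1[odd]01 ⊢ 10[odd]1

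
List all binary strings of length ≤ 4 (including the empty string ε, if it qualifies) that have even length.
Checking every binary string of length 0 to 4:
  Length 0: accepted: ε | rejected: (none)
  Length 1: accepted: (none) | rejected: 0, 1
  Length 2: accepted: 00, 01, 10, 11 | rejected: (none)
  Length 3: accepted: (none) | rejected: 000, 001, 010, 011, 100, 101, 110, 111
  Length 4: accepted: 0000, 0001, 0010, 0011, 0100, 0101, 0110, 0111, 1000, 1001, 1010, 1011, 1100, 1101, 1110, 1111 | rejected: (none)
Total: 21 string(s).

Final answer: ε, 00, 01, 10, 11, 0000, 0001, 0010, 0011, 0100, 0101, 0110, 0111, 1000, 1001, 1010, 1011, 1100, 1101, 1110, 1111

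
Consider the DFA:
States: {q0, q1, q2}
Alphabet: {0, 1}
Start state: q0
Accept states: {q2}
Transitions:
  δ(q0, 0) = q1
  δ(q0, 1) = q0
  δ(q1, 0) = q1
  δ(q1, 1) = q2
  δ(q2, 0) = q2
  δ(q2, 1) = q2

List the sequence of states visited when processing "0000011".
Starting at q0
Read '0': q0 -> q1
Read '0': q1 -> q1
Read '0': q1 -> q1
Read '0': q1 -> q1
Read '0': q1 -> q1
Read '1': q1 -> q2
Read '1': q2 -> q2

Final answer: q0 -> q1 -> q1 -> q1 -> q1 -> q1 -> q2 -> q2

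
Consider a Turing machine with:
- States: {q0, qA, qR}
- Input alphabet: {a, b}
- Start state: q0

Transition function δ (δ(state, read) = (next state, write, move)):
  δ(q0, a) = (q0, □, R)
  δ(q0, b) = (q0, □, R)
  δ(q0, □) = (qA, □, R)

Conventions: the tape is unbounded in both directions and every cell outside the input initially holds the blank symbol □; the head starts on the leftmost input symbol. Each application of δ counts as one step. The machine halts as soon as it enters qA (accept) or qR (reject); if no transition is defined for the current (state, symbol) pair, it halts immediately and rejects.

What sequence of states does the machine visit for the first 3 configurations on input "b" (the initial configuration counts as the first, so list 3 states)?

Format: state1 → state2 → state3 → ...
Step 0: [q0]b (head at position 0)
Step 1: δ(q0, b) = (q0, □, R)  ⊢  □[q0]□ (head at position 1)
Step 2: δ(q0, □) = (qA, □, R)  ⊢  □□[qA]□ (head at position 2)
Reading off the states of these 3 configurations: q0 → q0 → qA

Final answer: q0 → q0 → qA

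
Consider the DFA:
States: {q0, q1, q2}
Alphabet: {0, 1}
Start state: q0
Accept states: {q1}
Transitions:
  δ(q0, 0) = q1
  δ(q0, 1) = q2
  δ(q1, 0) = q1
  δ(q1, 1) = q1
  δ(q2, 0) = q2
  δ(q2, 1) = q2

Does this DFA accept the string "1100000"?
Processing string "1100000":
  q0 --1--> q2
  q2 --1--> q2
  q2 --0--> q2
  q2 --0--> q2
  q2 --0--> q2
  q2 --0--> q2
  q2 --0--> q2
Final state: q2
Accept states: {q1}
q2 is not an accept state, so the string is rejected.

Final answer: No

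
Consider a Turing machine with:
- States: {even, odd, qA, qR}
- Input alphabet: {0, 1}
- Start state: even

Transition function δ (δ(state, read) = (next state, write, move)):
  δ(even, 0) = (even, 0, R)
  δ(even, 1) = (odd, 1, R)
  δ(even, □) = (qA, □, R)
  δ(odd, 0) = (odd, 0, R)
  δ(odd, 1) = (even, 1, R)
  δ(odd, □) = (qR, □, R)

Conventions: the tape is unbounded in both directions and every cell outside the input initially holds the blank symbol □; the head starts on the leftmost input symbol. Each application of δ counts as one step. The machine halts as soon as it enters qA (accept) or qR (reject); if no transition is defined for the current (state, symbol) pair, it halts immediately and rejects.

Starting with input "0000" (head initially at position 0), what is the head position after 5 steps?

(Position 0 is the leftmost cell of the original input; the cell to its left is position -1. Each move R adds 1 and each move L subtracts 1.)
Step 0: [even]0000 (head at position 0)
Step 1: δ(even, 0) = (even, 0, R)  ⊢  0[even]000 (head at position 1)
Step 2: δ(even, 0) = (even, 0, R)  ⊢  00[even]00 (head at position 2)
Step 3: δ(even, 0) = (even, 0, R)  ⊢  000[even]0 (head at position 3)
Step 4: δ(even, 0) = (even, 0, R)  ⊢  0000[even]□ (head at position 4)
Step 5: δ(even, □) = (qA, □, R)  ⊢  0000□[qA]□ (head at position 5)
Head position after 5 steps: 5

Final answer: Position 5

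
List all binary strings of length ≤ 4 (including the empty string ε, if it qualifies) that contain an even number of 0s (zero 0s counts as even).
Checking every binary string of length 0 to 4:
  Length 0: accepted: ε | rejected: (none)
  Length 1: accepted: 1 | rejected: 0
  Length 2: accepted: 00, 11 | rejected: 01, 10
  Length 3: accepted: 001, 010, 100, 111 | rejected: 000, 011, 101, 110
  Length 4: accepted: 0000, 0011, 0101, 0110, 1001, 1010, 1100, 1111 | rejected: 0001, 0010, 0100, 0111, 1000, 1011, 1101, 1110
Total: 16 string(s).

Final answer: ε, 1, 00, 11, 001, 010, 100, 111, 0000, 0011, 0101, 0110, 1001, 1010, 1100, 1111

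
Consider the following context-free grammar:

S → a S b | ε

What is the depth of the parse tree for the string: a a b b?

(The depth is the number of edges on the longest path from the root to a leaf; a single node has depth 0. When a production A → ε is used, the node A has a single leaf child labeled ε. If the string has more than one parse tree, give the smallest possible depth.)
The only parse tree applies S → a S b 2 times (once per matching a…b pair) and then S → ε.
The S nodes sit at depths 0, 1, …, 2; the innermost S (depth 2) has the single child ε at depth 3.
The terminal leaves a, b are at depths 1..2, so the longest root-to-leaf path is S → S → … → S → ε with 3 edges.
Depth = 3.

Final answer: 3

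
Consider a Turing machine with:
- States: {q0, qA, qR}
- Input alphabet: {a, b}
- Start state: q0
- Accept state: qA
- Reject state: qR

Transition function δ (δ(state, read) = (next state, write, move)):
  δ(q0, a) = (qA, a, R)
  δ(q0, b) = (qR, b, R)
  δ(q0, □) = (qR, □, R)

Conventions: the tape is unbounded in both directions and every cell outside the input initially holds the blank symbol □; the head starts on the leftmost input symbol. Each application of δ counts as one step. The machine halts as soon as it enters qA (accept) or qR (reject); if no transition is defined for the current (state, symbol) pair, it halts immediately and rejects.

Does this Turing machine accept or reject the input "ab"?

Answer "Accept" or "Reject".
Step 0: [q0]ab (head at position 0)
Step 1: δ(q0, a) = (qA, a, R)  ⊢  a[qA]b (head at position 1)
The machine is in qA, so it halts and accepts.

Final answer: Accept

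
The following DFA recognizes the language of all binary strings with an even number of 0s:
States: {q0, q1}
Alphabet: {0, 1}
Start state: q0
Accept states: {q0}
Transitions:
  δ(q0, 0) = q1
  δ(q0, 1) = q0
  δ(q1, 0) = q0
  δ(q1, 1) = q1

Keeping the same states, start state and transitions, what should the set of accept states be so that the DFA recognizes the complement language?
The DFA is complete (every state has a transition on every symbol), so the complement
is recognized by the same DFA with accepting and non-accepting states swapped.
Original accept states: {q0}
Complement accept states = All states - Original accept states
= {q0, q1} - {q0}
= {q1}
Complement language: strings with an ODD number of 0s

Final answer: {q1}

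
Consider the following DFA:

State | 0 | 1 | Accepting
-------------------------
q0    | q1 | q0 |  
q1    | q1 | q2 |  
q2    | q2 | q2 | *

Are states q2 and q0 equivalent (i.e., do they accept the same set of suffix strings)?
Try the suffix ε (the empty string).
From q2: q2 — accepting.
From q0: q0 — not accepting.
The two states disagree on this suffix, so they are not equivalent.

Final answer: No. Distinguishing string: ε (the empty string) - accepted from q2 but not from q0.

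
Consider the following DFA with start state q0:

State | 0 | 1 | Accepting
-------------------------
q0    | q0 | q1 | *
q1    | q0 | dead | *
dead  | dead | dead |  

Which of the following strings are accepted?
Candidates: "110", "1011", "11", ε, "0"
"110": q0 → q1 → dead → dead; dead is not accepting → rejected
"1011": q0 → q1 → q0 → q1 → dead; dead is not accepting → rejected
"11": q0 → q1 → dead; dead is not accepting → rejected
ε: q0; q0 is accepting → accepted
"0": q0 → q0; q0 is accepting → accepted

Final answer: ε, "0"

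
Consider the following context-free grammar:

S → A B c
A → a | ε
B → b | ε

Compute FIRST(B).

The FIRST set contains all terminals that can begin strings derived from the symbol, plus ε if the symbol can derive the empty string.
B → b contributes b; B → ε makes B nullable, contributing ε. FIRST(B) = {b, ε}.

Final answer: {b, ε}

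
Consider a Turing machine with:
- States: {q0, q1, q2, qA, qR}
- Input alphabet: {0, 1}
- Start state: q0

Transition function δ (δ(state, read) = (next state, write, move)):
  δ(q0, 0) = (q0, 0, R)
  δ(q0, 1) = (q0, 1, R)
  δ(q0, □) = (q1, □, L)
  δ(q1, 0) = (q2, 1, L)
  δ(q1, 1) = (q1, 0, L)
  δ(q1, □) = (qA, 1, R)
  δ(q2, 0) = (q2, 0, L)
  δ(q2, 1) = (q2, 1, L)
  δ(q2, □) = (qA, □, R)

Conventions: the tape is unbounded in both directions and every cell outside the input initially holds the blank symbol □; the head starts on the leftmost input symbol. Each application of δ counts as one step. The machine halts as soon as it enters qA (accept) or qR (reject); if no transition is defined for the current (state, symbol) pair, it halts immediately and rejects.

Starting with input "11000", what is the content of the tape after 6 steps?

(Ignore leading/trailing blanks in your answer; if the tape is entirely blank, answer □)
Step 0: [q0]11000 (head at position 0)
Step 1: δ(q0, 1) = (q0, 1, R)  ⊢  1[q0]1000 (head at position 1)
Step 2: δ(q0, 1) = (q0, 1, R)  ⊢  11[q0]000 (head at position 2)
Step 3: δ(q0, 0) = (q0, 0, R)  ⊢  110[q0]00 (head at position 3)
Step 4: δ(q0, 0) = (q0, 0, R)  ⊢  1100[q0]0 (head at position 4)
Step 5: δ(q0, 0) = (q0, 0, R)  ⊢  11000[q0]□ (head at position 5)
Step 6: δ(q0, □) = (q1, □, L)  ⊢  1100[q1]0□ (head at position 4)
Tape after 6 steps (ignoring surrounding blanks): 11000

Final answer: Tape: 11000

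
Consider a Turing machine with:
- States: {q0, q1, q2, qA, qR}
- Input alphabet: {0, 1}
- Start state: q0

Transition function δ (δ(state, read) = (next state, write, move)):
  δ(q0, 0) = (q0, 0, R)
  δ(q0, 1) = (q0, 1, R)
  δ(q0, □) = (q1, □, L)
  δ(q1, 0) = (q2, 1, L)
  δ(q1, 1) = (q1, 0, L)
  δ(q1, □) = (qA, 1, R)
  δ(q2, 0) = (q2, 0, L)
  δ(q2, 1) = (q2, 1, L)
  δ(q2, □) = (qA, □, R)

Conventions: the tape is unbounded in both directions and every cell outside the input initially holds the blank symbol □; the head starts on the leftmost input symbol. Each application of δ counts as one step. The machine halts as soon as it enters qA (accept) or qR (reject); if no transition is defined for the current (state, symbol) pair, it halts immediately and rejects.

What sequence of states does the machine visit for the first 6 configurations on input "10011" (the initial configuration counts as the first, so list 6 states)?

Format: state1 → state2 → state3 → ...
Step 0: [q0]10011 (head at position 0)
Step 1: δ(q0, 1) = (q0, 1, R)  ⊢  1[q0]0011 (head at position 1)
Step 2: δ(q0, 0) = (q0, 0, R)  ⊢  10[q0]011 (head at position 2)
Step 3: δ(q0, 0) = (q0, 0, R)  ⊢  100[q0]11 (head at position 3)
Step 4: δ(q0, 1) = (q0, 1, R)  ⊢  1001[q0]1 (head at position 4)
Step 5: δ(q0, 1) = (q0, 1, R)  ⊢  10011[q0]□ (head at position 5)
Reading off the states of these 6 configurations: q0 → q0 → q0 → q0 → q0 → q0

Final answer: q0 → q0 → q0 → q0 → q0 → q0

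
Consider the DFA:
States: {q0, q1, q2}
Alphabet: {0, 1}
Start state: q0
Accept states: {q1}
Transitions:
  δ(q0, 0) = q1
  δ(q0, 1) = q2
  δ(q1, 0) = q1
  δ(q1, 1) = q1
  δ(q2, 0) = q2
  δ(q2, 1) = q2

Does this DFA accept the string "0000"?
Processing string "0000":
  q0 --0--> q1
  q1 --0--> q1
  q1 --0--> q1
  q1 --0--> q1
Final state: q1
Accept states: {q1}
q1 is an accept state, so the string is accepted.

Final answer: Yes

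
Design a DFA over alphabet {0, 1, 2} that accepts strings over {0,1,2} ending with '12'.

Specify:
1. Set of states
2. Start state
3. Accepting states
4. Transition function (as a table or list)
One valid DFA (any DFA recognizing the same language is acceptable):
States: {q0, q1, q2}
Start: q0
Accepting: {q2}
Transitions (accepting states marked with *):
State | 0 | 1 | 2 | Accepting
-----------------------------
q0    | q0 | q1 | q0 |  
q1    | q0 | q1 | q2 |  
q2    | q0 | q1 | q0 | *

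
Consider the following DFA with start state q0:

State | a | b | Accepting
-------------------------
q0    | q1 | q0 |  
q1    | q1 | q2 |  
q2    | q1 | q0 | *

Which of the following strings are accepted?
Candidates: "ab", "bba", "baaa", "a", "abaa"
"ab": q0 → q1 → q2; q2 is accepting → accepted
"bba": q0 → q0 → q0 → q1; q1 is not accepting → rejected
"baaa": q0 → q0 → q1 → q1 → q1; q1 is not accepting → rejected
"a": q0 → q1; q1 is not accepting → rejected
"abaa": q0 → q1 → q2 → q1 → q1; q1 is not accepting → rejected

Final answer: "ab"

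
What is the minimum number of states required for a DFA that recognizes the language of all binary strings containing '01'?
Language: binary strings containing '01'
Lower bound (Myhill–Nerode): the prefixes ε, 0, 01 are pairwise distinguishable:
  ε vs 01: suffix ε distinguishes them (ε is rejected, 01 is accepted)
  0 vs 01: suffix ε distinguishes them (0 is rejected, 01 is accepted)
  ε vs 0: suffix 1 distinguishes them (ε·1 = 1 is rejected, 0·1 = 01 is accepted)
So any DFA needs at least 3 states.
Upper bound: a DFA with 3 states exists (one state per class above: 'no progress', 'last symbol 0', and 'seen 01' (accepting sink)).
Minimum states: 3

Final answer: 3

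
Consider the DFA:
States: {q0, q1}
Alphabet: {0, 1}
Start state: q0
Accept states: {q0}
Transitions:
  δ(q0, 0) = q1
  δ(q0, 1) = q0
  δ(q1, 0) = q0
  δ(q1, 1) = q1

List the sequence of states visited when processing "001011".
Starting at q0
Read '0': q0 -> q1
Read '0': q1 -> q0
Read '1': q0 -> q0
Read '0': q0 -> q1
Read '1': q1 -> q1
Read '1': q1 -> q1

Final answer: q0 -> q1 -> q0 -> q0 -> q1 -> q1 -> q1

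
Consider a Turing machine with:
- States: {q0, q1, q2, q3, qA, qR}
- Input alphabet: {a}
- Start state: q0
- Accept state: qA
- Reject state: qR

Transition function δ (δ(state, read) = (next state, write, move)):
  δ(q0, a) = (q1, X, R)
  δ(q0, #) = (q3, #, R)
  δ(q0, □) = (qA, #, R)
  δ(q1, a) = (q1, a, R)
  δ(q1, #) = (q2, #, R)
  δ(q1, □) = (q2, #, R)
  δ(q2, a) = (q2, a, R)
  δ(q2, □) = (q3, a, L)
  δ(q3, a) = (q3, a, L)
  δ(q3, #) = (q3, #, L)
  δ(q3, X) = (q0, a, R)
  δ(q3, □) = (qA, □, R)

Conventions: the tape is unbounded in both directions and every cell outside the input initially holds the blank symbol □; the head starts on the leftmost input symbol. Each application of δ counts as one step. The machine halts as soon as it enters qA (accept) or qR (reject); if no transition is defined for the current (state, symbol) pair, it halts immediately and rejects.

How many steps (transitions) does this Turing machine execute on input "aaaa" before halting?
Trace (configuration after each step, as tape_left[state]tape_right with head position):
Step 0: [q0]aaaa (head at position 0)
Step 1: X[q1]aaa (head 1)
Step 2: Xa[q1]aa (head 2)
Step 3: Xaa[q1]a (head 3)
Step 4: Xaaa[q1]□ (head 4)
Step 5: Xaaa#[q2]□ (head 5)
Step 6: Xaaa[q3]#a (head 4)
Step 7: Xaa[q3]a#a (head 3)
Step 8: Xa[q3]aa#a (head 2)
Step 9: X[q3]aaa#a (head 1)
Step 10: [q3]Xaaa#a (head 0)
Step 11: a[q0]aaa#a (head 1)
Step 12: aX[q1]aa#a (head 2)
Step 13: aXa[q1]a#a (head 3)
Step 14: aXaa[q1]#a (head 4)
Step 15: aXaa#[q2]a (head 5)
Step 16: aXaa#a[q2]□ (head 6)
Step 17: aXaa#[q3]aa (head 5)
Step 18: aXaa[q3]#aa (head 4)
Step 19: aXa[q3]a#aa (head 3)
Step 20: aX[q3]aa#aa (head 2)
Step 21: a[q3]Xaa#aa (head 1)
Step 22: aa[q0]aa#aa (head 2)
Step 23: aaX[q1]a#aa (head 3)
Step 24: aaXa[q1]#aa (head 4)
Step 25: aaXa#[q2]aa (head 5)
Step 26: aaXa#a[q2]a (head 6)
Step 27: aaXa#aa[q2]□ (head 7)
Step 28: aaXa#a[q3]aa (head 6)
Step 29: aaXa#[q3]aaa (head 5)
Step 30: aaXa[q3]#aaa (head 4)
Step 31: aaX[q3]a#aaa (head 3)
Step 32: aa[q3]Xa#aaa (head 2)
Step 33: aaa[q0]a#aaa (head 3)
Step 34: aaaX[q1]#aaa (head 4)
Step 35: aaaX#[q2]aaa (head 5)
Step 36: aaaX#a[q2]aa (head 6)
Step 37: aaaX#aa[q2]a (head 7)
Step 38: aaaX#aaa[q2]□ (head 8)
Step 39: aaaX#aa[q3]aa (head 7)
Step 40: aaaX#a[q3]aaa (head 6)
Step 41: aaaX#[q3]aaaa (head 5)
Step 42: aaaX[q3]#aaaa (head 4)
Step 43: aaa[q3]X#aaaa (head 3)
Step 44: aaaa[q0]#aaaa (head 4)
Step 45: aaaa#[q3]aaaa (head 5)
Step 46: aaaa[q3]#aaaa (head 4)
Step 47: aaa[q3]a#aaaa (head 3)
Step 48: aa[q3]aa#aaaa (head 2)
Step 49: a[q3]aaa#aaaa (head 1)
Step 50: [q3]aaaa#aaaa (head 0)
Step 51: [q3]□aaaa#aaaa (head -1)
Step 52: □[qA]aaaa#aaaa (head 0)
The machine is in qA, so it halts and accepts.
Number of transitions executed: 52.

Final answer: 52 steps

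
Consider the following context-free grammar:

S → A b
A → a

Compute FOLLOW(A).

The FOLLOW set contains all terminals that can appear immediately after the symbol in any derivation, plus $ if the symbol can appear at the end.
A occurs only in S → A b, where it is immediately followed by the terminal b. So FOLLOW(A) = {b}.

Final answer: {b}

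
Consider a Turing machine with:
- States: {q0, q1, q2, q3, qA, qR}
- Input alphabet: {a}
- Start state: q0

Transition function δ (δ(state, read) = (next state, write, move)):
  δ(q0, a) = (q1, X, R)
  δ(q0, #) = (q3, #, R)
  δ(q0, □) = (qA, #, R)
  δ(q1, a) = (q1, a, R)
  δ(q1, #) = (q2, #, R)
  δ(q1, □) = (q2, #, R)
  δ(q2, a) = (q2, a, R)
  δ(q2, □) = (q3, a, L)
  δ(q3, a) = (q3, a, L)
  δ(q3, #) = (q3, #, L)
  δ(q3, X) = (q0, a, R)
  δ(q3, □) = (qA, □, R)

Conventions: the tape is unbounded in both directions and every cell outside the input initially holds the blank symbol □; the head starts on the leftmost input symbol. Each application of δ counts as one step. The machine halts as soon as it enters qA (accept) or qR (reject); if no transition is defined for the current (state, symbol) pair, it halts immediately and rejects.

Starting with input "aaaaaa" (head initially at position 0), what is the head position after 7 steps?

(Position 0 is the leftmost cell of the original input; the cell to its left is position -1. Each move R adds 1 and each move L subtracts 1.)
Step 0: [q0]aaaaaa (head at position 0)
Step 1: δ(q0, a) = (q1, X, R)  ⊢  X[q1]aaaaa (head at position 1)
Step 2: δ(q1, a) = (q1, a, R)  ⊢  Xa[q1]aaaa (head at position 2)
Step 3: δ(q1, a) = (q1, a, R)  ⊢  Xaa[q1]aaa (head at position 3)
Step 4: δ(q1, a) = (q1, a, R)  ⊢  Xaaa[q1]aa (head at position 4)
Step 5: δ(q1, a) = (q1, a, R)  ⊢  Xaaaa[q1]a (head at position 5)
Step 6: δ(q1, a) = (q1, a, R)  ⊢  Xaaaaa[q1]□ (head at position 6)
Step 7: δ(q1, □) = (q2, #, R)  ⊢  Xaaaaa#[q2]□ (head at position 7)
Head position after 7 steps: 7

Final answer: Position 7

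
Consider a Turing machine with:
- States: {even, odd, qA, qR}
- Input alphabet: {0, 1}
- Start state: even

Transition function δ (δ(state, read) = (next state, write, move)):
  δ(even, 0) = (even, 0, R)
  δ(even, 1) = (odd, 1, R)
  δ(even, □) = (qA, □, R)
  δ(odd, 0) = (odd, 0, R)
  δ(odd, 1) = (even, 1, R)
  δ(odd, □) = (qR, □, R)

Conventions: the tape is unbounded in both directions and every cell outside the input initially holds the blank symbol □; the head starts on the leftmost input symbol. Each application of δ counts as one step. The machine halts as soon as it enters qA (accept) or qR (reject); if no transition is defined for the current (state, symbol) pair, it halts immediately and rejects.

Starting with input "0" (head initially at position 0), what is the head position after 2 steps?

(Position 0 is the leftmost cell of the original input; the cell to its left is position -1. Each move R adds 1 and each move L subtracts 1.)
Step 0: [even]0 (head at position 0)
Step 1: δ(even, 0) = (even, 0, R)  ⊢  0[even]□ (head at position 1)
Step 2: δ(even, □) = (qA, □, R)  ⊢  0□[qA]□ (head at position 2)
Head position after 2 steps: 2

Final answer: Position 2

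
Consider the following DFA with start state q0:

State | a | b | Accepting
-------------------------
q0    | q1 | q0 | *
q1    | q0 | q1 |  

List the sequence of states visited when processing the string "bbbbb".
q0 → q0 → q0 → q0 → q0 → q0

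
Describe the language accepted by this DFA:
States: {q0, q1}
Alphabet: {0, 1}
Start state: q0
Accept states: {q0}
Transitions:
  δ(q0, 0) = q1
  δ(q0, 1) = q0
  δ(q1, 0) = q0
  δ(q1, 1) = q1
Analyzing the DFA structure:
Start state: q0
Accept states: {q0}
Interpreting what each state remembers (checking against the transitions):
  q0: an even number of 0s has been read so far
  q1: an odd number of 0s has been read so far
  δ(q0, 0): in q0 (an even number of 0s has been read so far), after reading 0 we have: an odd number of 0s has been read so far → q1
  δ(q0, 1): in q0 (an even number of 0s has been read so far), after reading 1 we have: an even number of 0s has been read so far → q0
  δ(q1, 0): in q1 (an odd number of 0s has been read so far), after reading 0 we have: an even number of 0s has been read so far → q0
  δ(q1, 1): in q1 (an odd number of 0s has been read so far), after reading 1 we have: an odd number of 0s has been read so far → q1
A string is accepted iff it ends in {q0}, i.e. an even number of 0s has been read so far.
Language: All binary strings with an even number of 0s

Final answer: All binary strings with an even number of 0s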